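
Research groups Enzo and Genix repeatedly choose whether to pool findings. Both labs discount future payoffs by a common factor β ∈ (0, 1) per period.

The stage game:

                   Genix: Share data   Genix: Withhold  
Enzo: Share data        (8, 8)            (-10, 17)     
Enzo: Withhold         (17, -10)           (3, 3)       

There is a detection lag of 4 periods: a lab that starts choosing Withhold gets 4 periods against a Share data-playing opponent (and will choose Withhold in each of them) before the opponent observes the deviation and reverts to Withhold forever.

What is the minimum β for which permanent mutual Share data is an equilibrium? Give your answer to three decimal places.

0.895

A deviator earns 17 for 4 periods, then 3 forever; cooperating earns 8 forever. Multiplying the IC by (1−β):
8 ≥ 17(1−β^4) + 3β^4, so 14·β^4 ≥ 9 and β^4 ≥ 9/14.
β ≥ (9/14)^(1/4) ≈ 0.895.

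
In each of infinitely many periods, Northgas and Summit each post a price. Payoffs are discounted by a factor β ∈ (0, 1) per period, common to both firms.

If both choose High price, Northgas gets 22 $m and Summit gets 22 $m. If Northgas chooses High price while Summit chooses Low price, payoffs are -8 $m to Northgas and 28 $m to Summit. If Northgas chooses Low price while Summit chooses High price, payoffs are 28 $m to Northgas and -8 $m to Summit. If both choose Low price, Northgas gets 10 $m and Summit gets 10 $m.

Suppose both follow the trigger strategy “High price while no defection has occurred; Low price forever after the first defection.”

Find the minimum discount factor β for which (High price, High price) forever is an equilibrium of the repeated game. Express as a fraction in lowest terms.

Under grim trigger the critical discount factor is (T−C)/(T−P) with T = 28, C = 22, P = 10.
β* = (28−22)/(28−10) = 6/18 = 1/3.

1/3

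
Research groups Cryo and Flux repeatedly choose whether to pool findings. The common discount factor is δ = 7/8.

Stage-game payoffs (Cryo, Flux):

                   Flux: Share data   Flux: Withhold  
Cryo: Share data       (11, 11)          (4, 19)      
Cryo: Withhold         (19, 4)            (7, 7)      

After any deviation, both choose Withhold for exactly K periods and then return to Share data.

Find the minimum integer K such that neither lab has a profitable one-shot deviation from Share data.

3

Need Σ_{k=1}^{K} δ^k ≥ (19−11)/(11−7) = 2.0000 at δ = 7/8.
At K = 2 the sum is 1.6406 < 2.0000; at K = 3 it is 2.3105 ≥ 2.0000.
So the minimum punishment length is K = 3.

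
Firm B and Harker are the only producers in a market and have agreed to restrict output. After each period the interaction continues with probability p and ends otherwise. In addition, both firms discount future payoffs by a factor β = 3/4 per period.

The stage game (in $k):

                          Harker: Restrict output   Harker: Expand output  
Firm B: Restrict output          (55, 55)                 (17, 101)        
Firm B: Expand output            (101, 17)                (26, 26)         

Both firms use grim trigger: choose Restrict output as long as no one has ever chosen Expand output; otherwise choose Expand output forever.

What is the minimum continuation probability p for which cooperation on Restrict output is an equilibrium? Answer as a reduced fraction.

184/225

Expected continuation weight on next period's payoff is β·p = 3/4·p, which plays the role of the discount factor.
Cooperation requires 3/4·p ≥ (101−55)/(101−26) = 46/75, hence p ≥ 184/225.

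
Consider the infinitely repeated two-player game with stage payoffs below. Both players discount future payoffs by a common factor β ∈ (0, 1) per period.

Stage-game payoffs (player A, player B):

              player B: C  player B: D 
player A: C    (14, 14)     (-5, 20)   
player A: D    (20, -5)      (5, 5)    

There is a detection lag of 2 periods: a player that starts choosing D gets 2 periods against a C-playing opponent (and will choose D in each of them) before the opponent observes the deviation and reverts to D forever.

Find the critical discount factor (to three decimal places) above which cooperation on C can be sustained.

0.632

A deviator earns 20 for 2 periods, then 5 forever; cooperating earns 14 forever. Multiplying the IC by (1−β):
14 ≥ 20(1−β^2) + 5β^2, so 15·β^2 ≥ 6 and β^2 ≥ 2/5.
β ≥ (2/5)^(1/2) ≈ 0.632.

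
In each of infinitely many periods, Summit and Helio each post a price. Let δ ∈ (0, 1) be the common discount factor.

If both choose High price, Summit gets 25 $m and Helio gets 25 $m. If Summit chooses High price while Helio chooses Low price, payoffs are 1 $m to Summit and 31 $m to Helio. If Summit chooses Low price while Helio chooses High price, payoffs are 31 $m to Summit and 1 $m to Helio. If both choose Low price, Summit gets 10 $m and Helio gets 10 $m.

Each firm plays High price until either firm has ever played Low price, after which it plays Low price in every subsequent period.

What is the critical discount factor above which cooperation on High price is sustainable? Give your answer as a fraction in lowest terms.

Cooperation forever yields 25 each period: 25/(1−δ).
Deviating yields 31 once, then 10 forever: 31 + 10δ/(1−δ).
No profitable deviation requires 25/(1−δ) ≥ 31 + 10δ/(1−δ).
Multiplying by (1−δ): 25 ≥ 31(1−δ) + 10δ = 31 − 21δ.
So 21δ ≥ 6, i.e. δ ≥ 6/21 = 2/7.

2/7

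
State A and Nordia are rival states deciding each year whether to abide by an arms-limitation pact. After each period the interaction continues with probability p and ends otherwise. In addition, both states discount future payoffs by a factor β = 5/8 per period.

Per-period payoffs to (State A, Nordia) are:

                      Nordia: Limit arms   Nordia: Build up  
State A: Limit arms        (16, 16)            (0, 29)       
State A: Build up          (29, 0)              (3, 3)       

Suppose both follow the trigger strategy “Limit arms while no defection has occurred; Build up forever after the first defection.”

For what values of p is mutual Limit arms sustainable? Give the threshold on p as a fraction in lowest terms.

Expected continuation weight on next period's payoff is β·p = 5/8·p, which plays the role of the discount factor.
Cooperation requires 5/8·p ≥ (29−16)/(29−3) = 1/2, hence p ≥ 4/5.

4/5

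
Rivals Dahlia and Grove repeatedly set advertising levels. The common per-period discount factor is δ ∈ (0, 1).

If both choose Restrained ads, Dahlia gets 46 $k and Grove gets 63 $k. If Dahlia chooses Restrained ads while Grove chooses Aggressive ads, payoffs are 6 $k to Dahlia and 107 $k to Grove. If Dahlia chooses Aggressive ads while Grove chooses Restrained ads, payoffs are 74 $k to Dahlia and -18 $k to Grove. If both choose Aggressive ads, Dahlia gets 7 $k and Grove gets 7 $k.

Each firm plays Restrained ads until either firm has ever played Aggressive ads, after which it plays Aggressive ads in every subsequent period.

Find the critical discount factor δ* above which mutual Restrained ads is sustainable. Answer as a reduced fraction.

11/25

For Dahlia: deviation gain 74−46 = 28, per-period punishment loss 46−7 = 39. IC gives δ ≥ 28/67.
For Grove: gain 44, loss 56 per period, so δ ≥ 44/100 = 11/25.
The tighter constraint is Grove's, so cooperation needs δ ≥ 11/25.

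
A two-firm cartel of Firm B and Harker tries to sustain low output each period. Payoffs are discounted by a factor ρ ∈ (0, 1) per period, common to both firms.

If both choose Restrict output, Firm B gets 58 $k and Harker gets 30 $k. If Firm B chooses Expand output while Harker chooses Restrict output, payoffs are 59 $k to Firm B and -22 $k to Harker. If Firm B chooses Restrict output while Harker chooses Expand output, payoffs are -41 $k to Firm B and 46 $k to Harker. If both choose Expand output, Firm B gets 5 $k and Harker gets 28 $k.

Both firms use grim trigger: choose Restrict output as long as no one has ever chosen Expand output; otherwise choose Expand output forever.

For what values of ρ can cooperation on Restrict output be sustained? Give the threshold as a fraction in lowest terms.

8/9

Firm B: cooperation gives 58 each period; deviation gives 59 once then 5 forever.
  58/(1−ρ) ≥ 59 + 5ρ/(1−ρ) ⇒ ρ ≥ 1/54.
Harker: cooperation gives 30 each period; deviation gives 46 once then 28 forever.
  ρ ≥ 16/18 = 8/9.
Both must hold, so the binding constraint is Harker's: ρ ≥ 8/9.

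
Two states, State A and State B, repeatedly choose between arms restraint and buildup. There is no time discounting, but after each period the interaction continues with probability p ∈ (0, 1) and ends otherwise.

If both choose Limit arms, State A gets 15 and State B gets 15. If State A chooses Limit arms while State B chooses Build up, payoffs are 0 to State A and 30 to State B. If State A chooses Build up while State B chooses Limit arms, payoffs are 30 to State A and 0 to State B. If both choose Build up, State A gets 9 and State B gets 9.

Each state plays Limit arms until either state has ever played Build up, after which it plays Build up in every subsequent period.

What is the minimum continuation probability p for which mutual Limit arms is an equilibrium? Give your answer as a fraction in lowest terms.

With no time discounting, the continuation probability p plays the role of the discount factor.
Grim-trigger IC: 15/(1−p) ≥ 30 + 9p/(1−p) ⇒ p ≥ (30−15)/(30−9) = 5/7.

5/7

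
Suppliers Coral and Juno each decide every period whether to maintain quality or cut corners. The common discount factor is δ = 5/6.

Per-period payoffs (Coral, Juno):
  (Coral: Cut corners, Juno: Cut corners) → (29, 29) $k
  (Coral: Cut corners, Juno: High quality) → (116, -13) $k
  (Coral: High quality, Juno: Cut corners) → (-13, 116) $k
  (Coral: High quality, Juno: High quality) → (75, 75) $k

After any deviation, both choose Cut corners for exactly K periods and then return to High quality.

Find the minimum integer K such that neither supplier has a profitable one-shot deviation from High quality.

2

Need Σ_{k=1}^{K} δ^k ≥ (116−75)/(75−29) = 0.8913 at δ = 5/6.
At K = 1 the sum is 0.8333 < 0.8913; at K = 2 it is 1.5278 ≥ 0.8913.
So the minimum punishment length is K = 2.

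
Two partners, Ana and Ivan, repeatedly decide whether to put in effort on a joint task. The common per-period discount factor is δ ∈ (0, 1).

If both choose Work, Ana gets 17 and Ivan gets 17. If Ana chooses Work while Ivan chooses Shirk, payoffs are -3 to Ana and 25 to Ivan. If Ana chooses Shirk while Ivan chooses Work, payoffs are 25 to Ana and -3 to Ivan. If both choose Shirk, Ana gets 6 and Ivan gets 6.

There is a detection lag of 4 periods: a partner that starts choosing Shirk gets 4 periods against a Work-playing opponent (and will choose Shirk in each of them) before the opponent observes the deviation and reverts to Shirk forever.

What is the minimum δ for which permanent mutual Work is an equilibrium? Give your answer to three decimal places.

Deviating for the 4 undetected periods gains 25−17 = 8 per period over cooperation, then loses 17−6 = 11 per period forever once punishment starts.
Gain: 8(1 + δ + … + δ^3); loss: 11·δ^4/(1−δ).
No profitable deviation ⇔ 8(1−δ^4) ≤ 11·δ^4, i.e. δ^4 ≥ 8/(8+11) = 8/19.
Hence δ ≥ (8/19)^(1/4) ≈ 0.806.

0.806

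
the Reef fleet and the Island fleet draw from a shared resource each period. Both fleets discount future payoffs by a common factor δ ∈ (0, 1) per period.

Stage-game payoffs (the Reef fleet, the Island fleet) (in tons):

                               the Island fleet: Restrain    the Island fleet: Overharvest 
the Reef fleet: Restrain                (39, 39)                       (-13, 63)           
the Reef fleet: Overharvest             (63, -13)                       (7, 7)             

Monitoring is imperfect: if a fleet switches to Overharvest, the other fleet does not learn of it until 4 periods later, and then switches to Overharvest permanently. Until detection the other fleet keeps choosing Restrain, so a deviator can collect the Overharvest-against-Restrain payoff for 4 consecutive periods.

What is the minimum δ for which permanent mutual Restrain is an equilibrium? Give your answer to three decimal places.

The best deviation is to choose Overharvest for all 4 undetected periods, earning 63 each, then 7 forever once detected.
Deviation value: 63(1−δ^4)/(1−δ) + 7δ^4/(1−δ); cooperation value: 39/(1−δ).
IC: 39 ≥ 63(1−δ^4) + 7δ^4 = 63 − 56δ^4.
So δ^4 ≥ 24/56 = 3/7, giving δ ≥ (3/7)^(1/4) ≈ 0.809.

0.809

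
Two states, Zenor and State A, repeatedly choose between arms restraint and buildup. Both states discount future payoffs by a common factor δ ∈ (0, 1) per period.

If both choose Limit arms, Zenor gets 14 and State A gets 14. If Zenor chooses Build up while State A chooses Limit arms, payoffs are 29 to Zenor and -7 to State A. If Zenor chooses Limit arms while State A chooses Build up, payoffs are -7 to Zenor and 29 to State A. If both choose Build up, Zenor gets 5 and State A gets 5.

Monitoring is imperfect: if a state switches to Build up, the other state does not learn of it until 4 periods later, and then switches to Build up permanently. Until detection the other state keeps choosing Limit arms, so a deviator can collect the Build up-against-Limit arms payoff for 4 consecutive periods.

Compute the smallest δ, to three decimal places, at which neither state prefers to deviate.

0.889

Deviating for the 4 undetected periods gains 29−14 = 15 per period over cooperation, then loses 14−5 = 9 per period forever once punishment starts.
Gain: 15(1 + δ + … + δ^3); loss: 9·δ^4/(1−δ).
No profitable deviation ⇔ 15(1−δ^4) ≤ 9·δ^4, i.e. δ^4 ≥ 15/(15+9) = 5/8.
Hence δ ≥ (5/8)^(1/4) ≈ 0.889.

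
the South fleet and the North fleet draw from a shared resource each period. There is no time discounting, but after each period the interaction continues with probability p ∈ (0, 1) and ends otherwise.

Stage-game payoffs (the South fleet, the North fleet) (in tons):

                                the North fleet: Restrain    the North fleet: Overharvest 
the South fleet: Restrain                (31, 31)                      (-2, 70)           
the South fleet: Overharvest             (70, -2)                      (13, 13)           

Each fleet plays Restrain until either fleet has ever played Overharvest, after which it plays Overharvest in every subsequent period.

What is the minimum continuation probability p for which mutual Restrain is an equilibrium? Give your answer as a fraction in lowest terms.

13/19

With no time discounting, the continuation probability p plays the role of the discount factor.
Grim-trigger IC: 31/(1−p) ≥ 70 + 13p/(1−p) ⇒ p ≥ (70−31)/(70−13) = 13/19.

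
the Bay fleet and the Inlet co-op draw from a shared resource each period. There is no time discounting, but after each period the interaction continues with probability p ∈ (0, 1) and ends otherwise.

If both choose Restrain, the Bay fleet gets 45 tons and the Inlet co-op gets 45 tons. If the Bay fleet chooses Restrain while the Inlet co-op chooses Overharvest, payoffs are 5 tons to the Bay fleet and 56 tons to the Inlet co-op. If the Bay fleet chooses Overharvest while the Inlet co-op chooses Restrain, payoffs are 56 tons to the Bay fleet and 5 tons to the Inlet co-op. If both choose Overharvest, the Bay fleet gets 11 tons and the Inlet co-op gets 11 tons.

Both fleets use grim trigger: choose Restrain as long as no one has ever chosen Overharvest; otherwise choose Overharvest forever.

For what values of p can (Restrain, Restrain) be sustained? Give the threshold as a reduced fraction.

Expected cooperation value is 45 + p·45 + p²·45 + … = 45/(1−p); deviation gives 56 + p·11/(1−p).
45 ≥ 56(1−p) + 11p ⇒ 45p ≥ 11 ⇒ p ≥ 11/45.

11/45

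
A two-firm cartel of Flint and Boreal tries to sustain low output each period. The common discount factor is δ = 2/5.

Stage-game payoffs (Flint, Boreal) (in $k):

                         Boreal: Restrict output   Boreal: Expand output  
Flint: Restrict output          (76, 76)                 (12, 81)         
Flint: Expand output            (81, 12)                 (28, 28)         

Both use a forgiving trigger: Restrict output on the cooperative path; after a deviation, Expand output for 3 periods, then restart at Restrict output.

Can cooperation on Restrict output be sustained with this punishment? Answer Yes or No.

Yes

IC: δ+…+δ^3 ≥ (81−76)/(76−28) = 5/48.
At δ = 2/5: partial sum = 0.6240 ≥ 0.1042. Cooperation sustainable.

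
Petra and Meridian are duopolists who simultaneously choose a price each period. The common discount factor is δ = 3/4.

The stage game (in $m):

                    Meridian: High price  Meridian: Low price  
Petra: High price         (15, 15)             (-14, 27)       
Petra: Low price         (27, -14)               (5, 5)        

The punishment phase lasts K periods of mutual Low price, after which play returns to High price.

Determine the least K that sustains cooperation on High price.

IC: δ(1−δ^K)/(1−δ) ≥ (27−15)/(15−5) = 6/5.
With δ = 3/4: need 1 − δ^K ≥ 6/5·(1−3/4)/(3/4), i.e. δ^K ≤ 0.6000.
Since (3/4)^1 = 0.7500 and (3/4)^2 = 0.5625, the smallest such K is 2.

2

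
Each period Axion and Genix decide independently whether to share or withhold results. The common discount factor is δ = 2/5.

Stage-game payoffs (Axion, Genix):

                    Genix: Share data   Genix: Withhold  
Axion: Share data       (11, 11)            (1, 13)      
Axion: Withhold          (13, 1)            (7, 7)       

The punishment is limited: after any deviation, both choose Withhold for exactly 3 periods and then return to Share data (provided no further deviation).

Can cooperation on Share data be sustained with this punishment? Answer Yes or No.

Yes

Comparing payoff streams over the 4 periods until play realigns: cooperate → 11(1+δ+…+δ^3); deviate → 13 + 7(δ+…+δ^3).
Cooperation is sustained iff (11−7)(δ+…+δ^3) ≥ 13−11.
δ+…+δ^3 = 2/5·(1−(2/5)^3)/(1−2/5) = 0.6240, and (13−11)/(11−7) = 0.5000.
0.6240 ≥ 0.5000, so cooperation is sustainable.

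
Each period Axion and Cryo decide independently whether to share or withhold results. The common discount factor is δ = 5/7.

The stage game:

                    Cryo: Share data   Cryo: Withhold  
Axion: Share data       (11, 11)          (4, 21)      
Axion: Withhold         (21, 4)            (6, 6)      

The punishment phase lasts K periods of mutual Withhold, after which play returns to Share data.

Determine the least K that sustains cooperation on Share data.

No profitable deviation requires (11−6)(δ+…+δ^K) ≥ 21−11, i.e. δ+…+δ^K ≥ 2 ≈ 2.0000.
With δ = 5/7, the partial sums are K=1: 0.7143, K=2: 1.2245, K=3: 1.5889, K=4: 1.8492, K=5: 2.0352.
K = 5 is the first length at which the sum reaches 2.0000.

5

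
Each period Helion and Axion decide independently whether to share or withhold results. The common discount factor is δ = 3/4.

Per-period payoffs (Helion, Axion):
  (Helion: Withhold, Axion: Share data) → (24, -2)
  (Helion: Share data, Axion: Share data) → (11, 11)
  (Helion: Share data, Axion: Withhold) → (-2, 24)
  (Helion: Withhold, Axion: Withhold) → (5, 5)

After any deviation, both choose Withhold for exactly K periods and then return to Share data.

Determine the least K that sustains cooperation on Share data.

No profitable deviation requires (11−5)(δ+…+δ^K) ≥ 24−11, i.e. δ+…+δ^K ≥ 13/6 ≈ 2.1667.
With δ = 3/4, the partial sums are K=1: 0.7500, K=2: 1.3125, K=3: 1.7344, K=4: 2.0508, K=5: 2.2881.
K = 5 is the first length at which the sum reaches 2.1667.

5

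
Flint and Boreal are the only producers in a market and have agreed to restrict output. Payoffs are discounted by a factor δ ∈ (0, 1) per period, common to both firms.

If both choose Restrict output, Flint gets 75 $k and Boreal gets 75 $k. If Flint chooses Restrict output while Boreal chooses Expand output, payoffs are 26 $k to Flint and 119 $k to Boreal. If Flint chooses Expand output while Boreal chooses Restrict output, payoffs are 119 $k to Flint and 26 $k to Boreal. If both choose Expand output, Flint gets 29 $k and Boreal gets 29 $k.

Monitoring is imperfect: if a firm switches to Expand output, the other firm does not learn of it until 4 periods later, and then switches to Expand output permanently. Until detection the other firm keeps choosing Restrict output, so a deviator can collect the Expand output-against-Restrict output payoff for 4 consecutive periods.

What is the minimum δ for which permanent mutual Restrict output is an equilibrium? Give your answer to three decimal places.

Deviating for the 4 undetected periods gains 119−75 = 44 per period over cooperation, then loses 75−29 = 46 per period forever once punishment starts.
Gain: 44(1 + δ + … + δ^3); loss: 46·δ^4/(1−δ).
No profitable deviation ⇔ 44(1−δ^4) ≤ 46·δ^4, i.e. δ^4 ≥ 44/(44+46) = 22/45.
Hence δ ≥ (22/45)^(1/4) ≈ 0.836.

0.836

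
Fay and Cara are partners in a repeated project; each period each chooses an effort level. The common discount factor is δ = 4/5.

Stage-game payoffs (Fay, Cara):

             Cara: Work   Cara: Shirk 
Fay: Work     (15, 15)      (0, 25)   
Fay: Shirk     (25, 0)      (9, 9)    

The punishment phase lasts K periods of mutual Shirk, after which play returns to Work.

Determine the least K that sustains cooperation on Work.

3

Need Σ_{k=1}^{K} δ^k ≥ (25−15)/(15−9) = 1.6667 at δ = 4/5.
At K = 2 the sum is 1.4400 < 1.6667; at K = 3 it is 1.9520 ≥ 1.6667.
So the minimum punishment length is K = 3.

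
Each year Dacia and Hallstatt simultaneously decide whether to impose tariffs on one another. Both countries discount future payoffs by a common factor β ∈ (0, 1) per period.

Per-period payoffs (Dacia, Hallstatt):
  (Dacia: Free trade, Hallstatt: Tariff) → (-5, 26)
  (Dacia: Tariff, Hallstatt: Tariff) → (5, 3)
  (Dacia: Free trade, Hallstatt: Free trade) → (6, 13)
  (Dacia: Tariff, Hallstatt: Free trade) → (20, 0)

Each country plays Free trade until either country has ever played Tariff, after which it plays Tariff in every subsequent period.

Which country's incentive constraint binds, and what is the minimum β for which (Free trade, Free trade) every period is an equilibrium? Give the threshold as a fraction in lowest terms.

Dacia; β ≥ 14/15

Dacia's threshold: (20−6)/(20−5) = 14/15.
Hallstatt's threshold: (26−13)/(26−3) = 13/23.
14/15 > 13/23, so Dacia binds and β* = 14/15.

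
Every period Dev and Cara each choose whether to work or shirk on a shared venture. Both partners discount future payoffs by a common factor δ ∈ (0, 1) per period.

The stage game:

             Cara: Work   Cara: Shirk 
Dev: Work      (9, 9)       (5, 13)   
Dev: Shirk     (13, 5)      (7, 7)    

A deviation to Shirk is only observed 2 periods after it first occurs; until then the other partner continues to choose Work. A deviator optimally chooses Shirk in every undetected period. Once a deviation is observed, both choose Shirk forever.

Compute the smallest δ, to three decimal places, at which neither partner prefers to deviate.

A deviator earns 13 for 2 periods, then 7 forever; cooperating earns 9 forever. Multiplying the IC by (1−δ):
9 ≥ 13(1−δ^2) + 7δ^2, so 6·δ^2 ≥ 4 and δ^2 ≥ 2/3.
δ ≥ (2/3)^(1/2) ≈ 0.816.

0.816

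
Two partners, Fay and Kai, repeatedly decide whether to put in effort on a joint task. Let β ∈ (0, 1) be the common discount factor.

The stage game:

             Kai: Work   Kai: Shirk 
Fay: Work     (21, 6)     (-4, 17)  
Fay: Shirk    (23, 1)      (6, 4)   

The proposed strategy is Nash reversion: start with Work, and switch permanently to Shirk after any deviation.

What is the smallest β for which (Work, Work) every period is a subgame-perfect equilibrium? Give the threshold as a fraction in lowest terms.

11/13

For Fay: deviation gain 23−21 = 2, per-period punishment loss 21−6 = 15. IC gives β ≥ 2/17.
For Kai: gain 11, loss 2 per period, so β ≥ 11/13.
The tighter constraint is Kai's, so cooperation needs β ≥ 11/13.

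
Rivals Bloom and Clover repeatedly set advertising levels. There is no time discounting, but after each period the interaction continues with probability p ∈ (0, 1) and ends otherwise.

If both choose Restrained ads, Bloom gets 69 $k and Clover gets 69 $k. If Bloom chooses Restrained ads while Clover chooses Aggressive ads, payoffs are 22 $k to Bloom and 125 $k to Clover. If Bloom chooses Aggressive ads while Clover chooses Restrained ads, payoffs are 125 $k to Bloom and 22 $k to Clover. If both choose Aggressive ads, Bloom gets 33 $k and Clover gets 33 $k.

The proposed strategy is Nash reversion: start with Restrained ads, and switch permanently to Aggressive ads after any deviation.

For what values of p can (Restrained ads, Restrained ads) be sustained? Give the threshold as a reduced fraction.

With no time discounting, the continuation probability p plays the role of the discount factor.
Grim-trigger IC: 69/(1−p) ≥ 125 + 33p/(1−p) ⇒ p ≥ (125−69)/(125−33) = 14/23.

14/23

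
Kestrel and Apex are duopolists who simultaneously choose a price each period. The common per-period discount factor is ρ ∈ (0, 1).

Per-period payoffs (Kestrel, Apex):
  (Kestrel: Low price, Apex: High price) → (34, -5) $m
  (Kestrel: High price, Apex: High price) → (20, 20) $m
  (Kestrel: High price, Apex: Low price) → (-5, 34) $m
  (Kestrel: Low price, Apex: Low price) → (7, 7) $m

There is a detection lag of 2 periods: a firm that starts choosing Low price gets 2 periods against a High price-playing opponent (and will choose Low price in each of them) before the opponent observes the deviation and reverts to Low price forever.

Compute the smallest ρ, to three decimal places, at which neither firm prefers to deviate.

A deviator earns 34 for 2 periods, then 7 forever; cooperating earns 20 forever. Multiplying the IC by (1−ρ):
20 ≥ 34(1−ρ^2) + 7ρ^2, so 27·ρ^2 ≥ 14 and ρ^2 ≥ 14/27.
ρ ≥ (14/27)^(1/2) ≈ 0.720.

0.720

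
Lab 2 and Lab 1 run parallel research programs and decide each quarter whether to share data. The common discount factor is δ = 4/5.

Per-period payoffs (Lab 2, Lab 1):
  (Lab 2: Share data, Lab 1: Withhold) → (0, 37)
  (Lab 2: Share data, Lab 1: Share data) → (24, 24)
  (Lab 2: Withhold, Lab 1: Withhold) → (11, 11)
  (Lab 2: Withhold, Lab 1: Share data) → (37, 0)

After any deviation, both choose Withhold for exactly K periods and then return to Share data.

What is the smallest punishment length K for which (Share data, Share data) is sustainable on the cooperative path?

IC: δ(1−δ^K)/(1−δ) ≥ (37−24)/(24−11) = 1.
With δ = 4/5: need 1 − δ^K ≥ 1·(1−4/5)/(4/5), i.e. δ^K ≤ 0.7500.
Since (4/5)^1 = 0.8000 and (4/5)^2 = 0.6400, the smallest such K is 2.

2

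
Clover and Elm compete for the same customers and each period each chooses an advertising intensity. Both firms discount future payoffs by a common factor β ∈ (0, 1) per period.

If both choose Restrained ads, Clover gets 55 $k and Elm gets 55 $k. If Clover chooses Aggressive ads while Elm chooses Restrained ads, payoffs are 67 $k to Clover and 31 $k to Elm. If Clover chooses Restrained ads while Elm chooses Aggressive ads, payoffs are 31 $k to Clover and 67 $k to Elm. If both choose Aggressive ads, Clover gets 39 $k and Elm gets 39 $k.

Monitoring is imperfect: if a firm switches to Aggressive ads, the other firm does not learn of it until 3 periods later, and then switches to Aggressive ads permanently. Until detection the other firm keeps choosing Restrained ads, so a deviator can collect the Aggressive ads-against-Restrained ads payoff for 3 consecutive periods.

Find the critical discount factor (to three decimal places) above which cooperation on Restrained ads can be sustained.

The best deviation is to choose Aggressive ads for all 3 undetected periods, earning 67 each, then 39 forever once detected.
Deviation value: 67(1−β^3)/(1−β) + 39β^3/(1−β); cooperation value: 55/(1−β).
IC: 55 ≥ 67(1−β^3) + 39β^3 = 67 − 28β^3.
So β^3 ≥ 12/28 = 3/7, giving β ≥ (3/7)^(1/3) ≈ 0.754.

0.754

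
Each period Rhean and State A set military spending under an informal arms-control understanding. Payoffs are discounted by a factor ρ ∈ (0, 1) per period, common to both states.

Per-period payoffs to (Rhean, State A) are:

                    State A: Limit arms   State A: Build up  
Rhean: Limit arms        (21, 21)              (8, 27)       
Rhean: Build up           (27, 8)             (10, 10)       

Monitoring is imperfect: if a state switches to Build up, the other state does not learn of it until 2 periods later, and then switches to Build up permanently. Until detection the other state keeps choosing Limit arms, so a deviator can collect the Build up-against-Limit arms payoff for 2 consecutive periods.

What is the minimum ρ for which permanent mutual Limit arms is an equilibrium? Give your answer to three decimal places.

0.594

A deviator earns 27 for 2 periods, then 10 forever; cooperating earns 21 forever. Multiplying the IC by (1−ρ):
21 ≥ 27(1−ρ^2) + 10ρ^2, so 17·ρ^2 ≥ 6 and ρ^2 ≥ 6/17.
ρ ≥ (6/17)^(1/2) ≈ 0.594.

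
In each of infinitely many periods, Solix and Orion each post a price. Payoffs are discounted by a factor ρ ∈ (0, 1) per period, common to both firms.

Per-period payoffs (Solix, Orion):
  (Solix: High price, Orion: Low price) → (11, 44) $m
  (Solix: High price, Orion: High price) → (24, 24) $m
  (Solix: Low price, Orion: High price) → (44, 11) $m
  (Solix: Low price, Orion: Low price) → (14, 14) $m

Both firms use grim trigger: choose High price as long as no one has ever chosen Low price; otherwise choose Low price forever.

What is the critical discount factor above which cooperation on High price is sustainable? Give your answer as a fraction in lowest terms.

2/3

One-period gain from deviating is 44 − 24 = 20. The loss is 24 − 14 = 10 in every subsequent period, with present value 10·ρ/(1−ρ).
Deviation is unprofitable when 10·ρ/(1−ρ) ≥ 20, i.e. ρ/(1−ρ) ≥ 2.
Equivalently ρ ≥ 20/(20+10) = 2/3.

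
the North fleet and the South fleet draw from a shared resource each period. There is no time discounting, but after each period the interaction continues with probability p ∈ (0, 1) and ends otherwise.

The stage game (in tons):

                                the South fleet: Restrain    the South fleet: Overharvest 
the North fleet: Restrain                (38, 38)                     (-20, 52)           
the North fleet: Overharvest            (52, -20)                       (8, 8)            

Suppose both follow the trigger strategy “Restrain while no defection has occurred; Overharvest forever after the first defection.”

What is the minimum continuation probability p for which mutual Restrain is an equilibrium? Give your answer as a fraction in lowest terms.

Expected cooperation value is 38 + p·38 + p²·38 + … = 38/(1−p); deviation gives 52 + p·8/(1−p).
38 ≥ 52(1−p) + 8p ⇒ 44p ≥ 14 ⇒ p ≥ 14/44 = 7/22.

7/22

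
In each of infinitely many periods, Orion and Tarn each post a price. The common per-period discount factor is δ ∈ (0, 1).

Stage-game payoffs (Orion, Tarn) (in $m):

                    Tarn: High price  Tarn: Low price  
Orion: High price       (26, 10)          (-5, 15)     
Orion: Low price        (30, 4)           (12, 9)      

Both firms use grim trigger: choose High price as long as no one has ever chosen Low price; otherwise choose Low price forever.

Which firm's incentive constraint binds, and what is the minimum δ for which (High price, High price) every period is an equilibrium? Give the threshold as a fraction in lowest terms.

Orion: cooperation gives 26 each period; deviation gives 30 once then 12 forever.
  26/(1−δ) ≥ 30 + 12δ/(1−δ) ⇒ δ ≥ 4/18 = 2/9.
Tarn: cooperation gives 10 each period; deviation gives 15 once then 9 forever.
  δ ≥ 5/6.
Both must hold, so the binding constraint is Tarn's: δ ≥ 5/6.

Tarn; δ ≥ 5/6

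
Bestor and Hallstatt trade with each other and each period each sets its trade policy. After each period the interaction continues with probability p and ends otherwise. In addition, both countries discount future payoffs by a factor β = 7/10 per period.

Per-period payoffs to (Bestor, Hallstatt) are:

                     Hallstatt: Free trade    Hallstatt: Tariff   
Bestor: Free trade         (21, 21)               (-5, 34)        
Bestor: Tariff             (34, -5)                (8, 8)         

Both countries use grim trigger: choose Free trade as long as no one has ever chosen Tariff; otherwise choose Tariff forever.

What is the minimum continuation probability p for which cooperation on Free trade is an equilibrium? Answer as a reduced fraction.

With continuation probability p and discount β, the effective per-period discount factor is βp.
Grim-trigger IC: βp ≥ (34−21)/(34−8) = 1/2.
So p ≥ (1/2)/(7/10) = 5/7.

5/7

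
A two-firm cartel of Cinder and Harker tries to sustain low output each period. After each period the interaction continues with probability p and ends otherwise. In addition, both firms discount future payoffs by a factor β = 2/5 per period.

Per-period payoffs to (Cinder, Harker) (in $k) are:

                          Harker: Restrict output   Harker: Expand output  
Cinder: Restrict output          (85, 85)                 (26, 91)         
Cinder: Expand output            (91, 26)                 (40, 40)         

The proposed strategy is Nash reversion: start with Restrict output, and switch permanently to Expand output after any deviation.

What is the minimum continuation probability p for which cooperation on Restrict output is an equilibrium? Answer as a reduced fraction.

With continuation probability p and discount β, the effective per-period discount factor is βp.
Grim-trigger IC: βp ≥ (91−85)/(91−40) = 2/17.
So p ≥ (2/17)/(2/5) = 5/17.

5/17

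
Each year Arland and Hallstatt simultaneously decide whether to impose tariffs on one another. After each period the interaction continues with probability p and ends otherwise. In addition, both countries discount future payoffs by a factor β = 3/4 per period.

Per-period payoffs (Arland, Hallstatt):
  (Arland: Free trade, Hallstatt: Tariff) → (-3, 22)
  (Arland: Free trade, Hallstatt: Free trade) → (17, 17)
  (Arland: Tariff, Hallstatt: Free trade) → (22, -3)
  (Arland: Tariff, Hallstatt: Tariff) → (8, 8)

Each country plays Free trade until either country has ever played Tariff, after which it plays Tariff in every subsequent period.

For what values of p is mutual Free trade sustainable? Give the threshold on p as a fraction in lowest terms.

10/21

Expected continuation weight on next period's payoff is β·p = 3/4·p, which plays the role of the discount factor.
Cooperation requires 3/4·p ≥ (22−17)/(22−8) = 5/14, hence p ≥ 10/21.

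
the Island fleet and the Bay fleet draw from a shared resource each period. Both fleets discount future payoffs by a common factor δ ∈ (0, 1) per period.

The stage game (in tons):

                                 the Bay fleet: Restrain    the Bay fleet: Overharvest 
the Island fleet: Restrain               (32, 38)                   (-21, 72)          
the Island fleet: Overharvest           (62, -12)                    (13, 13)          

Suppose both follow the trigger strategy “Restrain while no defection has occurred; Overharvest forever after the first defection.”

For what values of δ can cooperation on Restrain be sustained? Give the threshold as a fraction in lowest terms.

30/49

For the Island fleet: deviation gain 62−32 = 30, per-period punishment loss 32−13 = 19. IC gives δ ≥ 30/49.
For the Bay fleet: gain 34, loss 25 per period, so δ ≥ 34/59.
The tighter constraint is the Island fleet's, so cooperation needs δ ≥ 30/49.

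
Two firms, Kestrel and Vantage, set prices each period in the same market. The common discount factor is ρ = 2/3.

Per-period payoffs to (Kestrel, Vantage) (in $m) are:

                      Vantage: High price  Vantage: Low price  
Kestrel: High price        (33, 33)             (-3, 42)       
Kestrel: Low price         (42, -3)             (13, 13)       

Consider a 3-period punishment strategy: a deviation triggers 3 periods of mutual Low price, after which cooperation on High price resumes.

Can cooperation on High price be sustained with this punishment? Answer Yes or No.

Yes

Comparing payoff streams over the 4 periods until play realigns: cooperate → 33(1+ρ+…+ρ^3); deviate → 42 + 13(ρ+…+ρ^3).
Cooperation is sustained iff (33−13)(ρ+…+ρ^3) ≥ 42−33.
ρ+…+ρ^3 = 2/3·(1−(2/3)^3)/(1−2/3) = 1.4074, and (42−33)/(33−13) = 0.4500.
1.4074 ≥ 0.4500, so cooperation is sustainable.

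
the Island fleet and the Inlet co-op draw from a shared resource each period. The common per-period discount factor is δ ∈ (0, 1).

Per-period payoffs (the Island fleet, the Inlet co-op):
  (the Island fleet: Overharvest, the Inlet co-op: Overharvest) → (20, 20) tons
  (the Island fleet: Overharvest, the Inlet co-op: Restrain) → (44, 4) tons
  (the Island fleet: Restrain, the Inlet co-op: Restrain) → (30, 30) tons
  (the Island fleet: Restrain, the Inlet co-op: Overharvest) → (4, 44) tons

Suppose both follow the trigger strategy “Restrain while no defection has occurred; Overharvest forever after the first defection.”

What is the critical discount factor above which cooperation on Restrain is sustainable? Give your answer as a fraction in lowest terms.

Cooperation forever yields 30 each period: 30/(1−δ).
Deviating yields 44 once, then 20 forever: 44 + 20δ/(1−δ).
No profitable deviation requires 30/(1−δ) ≥ 44 + 20δ/(1−δ).
Multiplying by (1−δ): 30 ≥ 44(1−δ) + 20δ = 44 − 24δ.
So 24δ ≥ 14, i.e. δ ≥ 14/24 = 7/12.

7/12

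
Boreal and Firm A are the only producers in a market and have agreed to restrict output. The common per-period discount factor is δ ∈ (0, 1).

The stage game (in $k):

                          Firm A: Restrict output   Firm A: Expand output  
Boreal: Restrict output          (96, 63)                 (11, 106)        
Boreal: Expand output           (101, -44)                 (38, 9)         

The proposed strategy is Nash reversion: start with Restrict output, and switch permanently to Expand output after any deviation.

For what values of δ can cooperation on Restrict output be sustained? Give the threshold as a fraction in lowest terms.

43/97

Boreal's threshold: (101−96)/(101−38) = 5/63.
Firm A's threshold: (106−63)/(106−9) = 43/97.
5/63 < 43/97, so Firm A binds and δ* = 43/97.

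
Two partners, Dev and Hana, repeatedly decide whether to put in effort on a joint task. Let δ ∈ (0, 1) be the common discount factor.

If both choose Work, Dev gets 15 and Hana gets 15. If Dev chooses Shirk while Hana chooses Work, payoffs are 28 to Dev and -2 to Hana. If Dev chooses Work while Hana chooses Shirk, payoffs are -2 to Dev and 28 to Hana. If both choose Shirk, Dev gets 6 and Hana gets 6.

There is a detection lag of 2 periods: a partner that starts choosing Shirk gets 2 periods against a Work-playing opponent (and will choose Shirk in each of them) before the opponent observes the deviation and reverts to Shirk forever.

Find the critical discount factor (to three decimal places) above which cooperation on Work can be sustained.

0.769

The best deviation is to choose Shirk for all 2 undetected periods, earning 28 each, then 6 forever once detected.
Deviation value: 28(1−δ^2)/(1−δ) + 6δ^2/(1−δ); cooperation value: 15/(1−δ).
IC: 15 ≥ 28(1−δ^2) + 6δ^2 = 28 − 22δ^2.
So δ^2 ≥ 13/22, giving δ ≥ (13/22)^(1/2) ≈ 0.769.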